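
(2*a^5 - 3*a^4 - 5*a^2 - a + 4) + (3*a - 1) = 2*a^5 - 3*a^4 - 5*a^2 + 2*a + 3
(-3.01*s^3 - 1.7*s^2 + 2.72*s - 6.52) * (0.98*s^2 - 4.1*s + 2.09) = -2.9498*s^5 + 10.675*s^4 + 3.3447*s^3 - 21.0946*s^2 + 32.4168*s - 13.6268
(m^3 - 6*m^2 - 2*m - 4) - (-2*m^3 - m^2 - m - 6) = 3*m^3 - 5*m^2 - m + 2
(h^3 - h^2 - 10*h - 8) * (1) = h^3 - h^2 - 10*h - 8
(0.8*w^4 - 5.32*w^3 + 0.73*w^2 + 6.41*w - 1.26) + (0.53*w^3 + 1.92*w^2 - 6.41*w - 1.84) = 0.8*w^4 - 4.79*w^3 + 2.65*w^2 - 3.1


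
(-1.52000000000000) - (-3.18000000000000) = 1.66000000000000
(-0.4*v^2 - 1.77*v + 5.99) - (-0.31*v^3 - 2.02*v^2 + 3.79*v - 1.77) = 0.31*v^3 + 1.62*v^2 - 5.56*v + 7.76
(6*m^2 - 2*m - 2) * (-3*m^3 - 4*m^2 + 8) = -18*m^5 - 18*m^4 + 14*m^3 + 56*m^2 - 16*m - 16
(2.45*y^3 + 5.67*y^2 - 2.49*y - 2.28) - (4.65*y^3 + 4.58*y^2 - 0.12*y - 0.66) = -2.2*y^3 + 1.09*y^2 - 2.37*y - 1.62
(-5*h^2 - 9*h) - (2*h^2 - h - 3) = -7*h^2 - 8*h + 3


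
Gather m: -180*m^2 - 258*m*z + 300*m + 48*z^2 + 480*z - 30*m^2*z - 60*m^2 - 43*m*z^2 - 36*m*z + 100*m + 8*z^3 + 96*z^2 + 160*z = m^2*(-30*z - 240) + m*(-43*z^2 - 294*z + 400) + 8*z^3 + 144*z^2 + 640*z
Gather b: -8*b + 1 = 1 - 8*b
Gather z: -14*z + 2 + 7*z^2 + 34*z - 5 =7*z^2 + 20*z - 3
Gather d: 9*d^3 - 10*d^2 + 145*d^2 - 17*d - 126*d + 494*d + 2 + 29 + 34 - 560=9*d^3 + 135*d^2 + 351*d - 495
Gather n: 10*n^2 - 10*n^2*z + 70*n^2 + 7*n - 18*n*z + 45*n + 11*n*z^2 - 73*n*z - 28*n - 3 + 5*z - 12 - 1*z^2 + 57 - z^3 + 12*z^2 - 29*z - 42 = n^2*(80 - 10*z) + n*(11*z^2 - 91*z + 24) - z^3 + 11*z^2 - 24*z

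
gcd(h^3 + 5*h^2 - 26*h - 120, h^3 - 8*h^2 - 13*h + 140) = h^2 - h - 20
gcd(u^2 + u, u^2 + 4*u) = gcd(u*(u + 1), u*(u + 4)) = u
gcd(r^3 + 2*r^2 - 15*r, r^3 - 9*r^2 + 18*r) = r^2 - 3*r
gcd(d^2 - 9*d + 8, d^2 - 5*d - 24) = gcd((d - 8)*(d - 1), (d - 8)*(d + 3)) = d - 8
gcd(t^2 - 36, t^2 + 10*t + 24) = t + 6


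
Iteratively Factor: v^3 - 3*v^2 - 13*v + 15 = (v + 3)*(v^2 - 6*v + 5) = (v - 1)*(v + 3)*(v - 5)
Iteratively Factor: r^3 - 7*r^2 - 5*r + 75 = (r - 5)*(r^2 - 2*r - 15) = (r - 5)^2*(r + 3)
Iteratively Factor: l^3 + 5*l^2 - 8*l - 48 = (l + 4)*(l^2 + l - 12) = (l + 4)^2*(l - 3)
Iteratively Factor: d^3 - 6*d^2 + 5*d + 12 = (d + 1)*(d^2 - 7*d + 12) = (d - 4)*(d + 1)*(d - 3)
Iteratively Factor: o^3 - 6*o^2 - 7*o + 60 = (o - 4)*(o^2 - 2*o - 15) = (o - 4)*(o + 3)*(o - 5)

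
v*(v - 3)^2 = v^3 - 6*v^2 + 9*v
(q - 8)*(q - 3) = q^2 - 11*q + 24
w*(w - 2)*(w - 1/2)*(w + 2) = w^4 - w^3/2 - 4*w^2 + 2*w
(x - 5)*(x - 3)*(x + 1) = x^3 - 7*x^2 + 7*x + 15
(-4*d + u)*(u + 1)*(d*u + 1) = -4*d^2*u^2 - 4*d^2*u + d*u^3 + d*u^2 - 4*d*u - 4*d + u^2 + u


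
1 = 1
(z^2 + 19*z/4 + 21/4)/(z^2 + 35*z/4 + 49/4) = (z + 3)/(z + 7)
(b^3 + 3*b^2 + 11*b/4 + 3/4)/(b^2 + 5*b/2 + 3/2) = b + 1/2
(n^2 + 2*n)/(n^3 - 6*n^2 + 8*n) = (n + 2)/(n^2 - 6*n + 8)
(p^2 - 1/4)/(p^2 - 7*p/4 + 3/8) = 2*(4*p^2 - 1)/(8*p^2 - 14*p + 3)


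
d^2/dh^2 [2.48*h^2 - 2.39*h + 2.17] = 4.96000000000000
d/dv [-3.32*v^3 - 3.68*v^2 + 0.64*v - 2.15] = -9.96*v^2 - 7.36*v + 0.64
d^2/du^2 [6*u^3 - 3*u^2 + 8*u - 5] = 36*u - 6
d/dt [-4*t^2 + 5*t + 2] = 5 - 8*t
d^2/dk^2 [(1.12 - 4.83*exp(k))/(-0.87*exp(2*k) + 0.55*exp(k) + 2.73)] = (3.655827*exp(4*k) - 1.079757*exp(3*k) + 70.438158*exp(2*k) - 18.231493*exp(k) + 37.679187)*exp(k)/(0.658503*exp(6*k) - 1.248885*exp(5*k) - 5.409486*exp(4*k) + 7.671455*exp(3*k) + 16.974594*exp(2*k) - 12.297285*exp(k) - 20.346417)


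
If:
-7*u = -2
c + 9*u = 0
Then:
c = -18/7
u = 2/7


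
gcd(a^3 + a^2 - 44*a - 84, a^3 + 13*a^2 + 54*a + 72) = a + 6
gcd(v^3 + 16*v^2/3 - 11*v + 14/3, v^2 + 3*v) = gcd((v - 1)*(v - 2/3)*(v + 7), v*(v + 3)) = 1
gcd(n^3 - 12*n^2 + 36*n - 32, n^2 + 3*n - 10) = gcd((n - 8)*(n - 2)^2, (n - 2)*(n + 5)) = n - 2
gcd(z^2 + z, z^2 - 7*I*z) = z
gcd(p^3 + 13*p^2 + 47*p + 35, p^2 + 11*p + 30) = p + 5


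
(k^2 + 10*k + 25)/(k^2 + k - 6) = (k^2 + 10*k + 25)/(k^2 + k - 6)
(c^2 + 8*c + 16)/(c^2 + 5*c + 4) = (c + 4)/(c + 1)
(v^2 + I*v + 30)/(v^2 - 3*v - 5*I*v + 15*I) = (v + 6*I)/(v - 3)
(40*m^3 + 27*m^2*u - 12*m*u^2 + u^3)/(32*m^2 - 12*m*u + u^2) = (-5*m^2 - 4*m*u + u^2)/(-4*m + u)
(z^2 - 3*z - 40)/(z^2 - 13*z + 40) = (z + 5)/(z - 5)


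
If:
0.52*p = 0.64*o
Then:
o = 0.8125*p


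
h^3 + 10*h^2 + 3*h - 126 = (h - 3)*(h + 6)*(h + 7)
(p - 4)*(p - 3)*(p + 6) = p^3 - p^2 - 30*p + 72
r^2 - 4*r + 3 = (r - 3)*(r - 1)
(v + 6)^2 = v^2 + 12*v + 36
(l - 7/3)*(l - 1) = l^2 - 10*l/3 + 7/3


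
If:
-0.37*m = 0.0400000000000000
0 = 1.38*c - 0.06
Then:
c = 0.04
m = -0.11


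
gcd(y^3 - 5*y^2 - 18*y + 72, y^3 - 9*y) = y - 3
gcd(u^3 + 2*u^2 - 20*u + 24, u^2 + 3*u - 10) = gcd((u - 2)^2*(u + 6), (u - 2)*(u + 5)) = u - 2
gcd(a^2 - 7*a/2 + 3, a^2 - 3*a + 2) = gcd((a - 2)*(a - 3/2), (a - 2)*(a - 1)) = a - 2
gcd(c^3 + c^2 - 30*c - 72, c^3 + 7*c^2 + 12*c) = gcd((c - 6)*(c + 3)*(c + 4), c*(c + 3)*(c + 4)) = c^2 + 7*c + 12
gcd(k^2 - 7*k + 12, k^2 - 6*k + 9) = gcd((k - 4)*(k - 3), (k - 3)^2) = k - 3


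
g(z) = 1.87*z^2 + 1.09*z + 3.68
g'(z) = 3.74*z + 1.09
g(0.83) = 5.87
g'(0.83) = 4.19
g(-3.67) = 24.87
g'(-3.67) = -12.64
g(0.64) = 5.14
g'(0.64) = 3.48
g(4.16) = 40.58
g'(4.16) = 16.65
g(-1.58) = 6.63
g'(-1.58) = -4.82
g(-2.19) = 10.26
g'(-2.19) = -7.10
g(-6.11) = 66.83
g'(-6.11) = -21.76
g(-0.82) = 4.04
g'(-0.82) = -1.98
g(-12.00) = 259.88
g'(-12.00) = -43.79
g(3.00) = 23.78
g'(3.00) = 12.31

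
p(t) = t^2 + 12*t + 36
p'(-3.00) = 6.00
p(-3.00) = 9.00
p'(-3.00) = 6.00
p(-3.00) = 9.00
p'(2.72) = 17.44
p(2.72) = 76.04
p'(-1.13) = 9.74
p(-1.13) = 23.72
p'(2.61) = 17.22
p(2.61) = 74.13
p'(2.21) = 16.42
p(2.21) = 67.40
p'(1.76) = 15.52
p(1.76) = 60.22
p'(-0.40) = 11.20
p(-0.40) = 31.36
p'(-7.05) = -2.10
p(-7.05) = 1.10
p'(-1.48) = 9.04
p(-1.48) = 20.43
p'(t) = 2*t + 12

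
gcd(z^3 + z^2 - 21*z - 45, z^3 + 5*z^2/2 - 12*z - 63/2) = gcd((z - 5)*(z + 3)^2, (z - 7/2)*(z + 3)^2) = z^2 + 6*z + 9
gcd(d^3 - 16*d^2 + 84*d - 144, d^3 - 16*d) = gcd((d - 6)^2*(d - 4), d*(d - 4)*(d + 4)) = d - 4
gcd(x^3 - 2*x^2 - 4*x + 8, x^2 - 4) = x^2 - 4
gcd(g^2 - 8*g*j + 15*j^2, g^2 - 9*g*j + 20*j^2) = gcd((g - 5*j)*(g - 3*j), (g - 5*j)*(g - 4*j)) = g - 5*j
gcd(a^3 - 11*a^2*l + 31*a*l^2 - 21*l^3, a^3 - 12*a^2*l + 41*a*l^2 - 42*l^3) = a^2 - 10*a*l + 21*l^2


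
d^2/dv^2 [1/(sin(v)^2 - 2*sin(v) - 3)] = (6*sin(v) + 4*cos(v)^2 - 18)*cos(v)^2/(-sin(v)^2 + 2*sin(v) + 3)^3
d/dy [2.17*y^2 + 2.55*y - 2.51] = 4.34*y + 2.55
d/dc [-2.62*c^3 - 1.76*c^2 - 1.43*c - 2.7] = -7.86*c^2 - 3.52*c - 1.43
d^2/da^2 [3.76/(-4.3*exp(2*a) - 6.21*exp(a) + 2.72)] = (-3.76*(8.6*exp(a) + 6.21)*(17.2*exp(a) + 12.42)*exp(a) + (64.672*exp(a) + 23.3496)*(4.3*exp(2*a) + 6.21*exp(a) - 2.72))*exp(a)/(4.3*exp(2*a) + 6.21*exp(a) - 2.72)^3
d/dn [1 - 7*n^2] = -14*n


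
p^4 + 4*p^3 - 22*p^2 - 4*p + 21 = (p - 3)*(p - 1)*(p + 1)*(p + 7)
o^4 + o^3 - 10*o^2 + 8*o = o*(o - 2)*(o - 1)*(o + 4)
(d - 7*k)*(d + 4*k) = d^2 - 3*d*k - 28*k^2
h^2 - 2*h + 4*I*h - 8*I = (h - 2)*(h + 4*I)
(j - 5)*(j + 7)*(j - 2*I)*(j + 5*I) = j^4 + 2*j^3 + 3*I*j^3 - 25*j^2 + 6*I*j^2 + 20*j - 105*I*j - 350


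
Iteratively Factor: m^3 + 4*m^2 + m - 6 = (m + 2)*(m^2 + 2*m - 3) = (m - 1)*(m + 2)*(m + 3)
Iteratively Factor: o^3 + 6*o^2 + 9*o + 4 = (o + 1)*(o^2 + 5*o + 4) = (o + 1)*(o + 4)*(o + 1)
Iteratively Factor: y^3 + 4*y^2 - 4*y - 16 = (y + 4)*(y^2 - 4) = (y + 2)*(y + 4)*(y - 2)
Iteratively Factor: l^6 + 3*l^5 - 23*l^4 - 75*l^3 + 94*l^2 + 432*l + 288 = (l - 3)*(l^5 + 6*l^4 - 5*l^3 - 90*l^2 - 176*l - 96) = (l - 3)*(l + 2)*(l^4 + 4*l^3 - 13*l^2 - 64*l - 48) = (l - 4)*(l - 3)*(l + 2)*(l^3 + 8*l^2 + 19*l + 12) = (l - 4)*(l - 3)*(l + 2)*(l + 3)*(l^2 + 5*l + 4) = (l - 4)*(l - 3)*(l + 2)*(l + 3)*(l + 4)*(l + 1)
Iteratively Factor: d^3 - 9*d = (d + 3)*(d^2 - 3*d) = d*(d + 3)*(d - 3)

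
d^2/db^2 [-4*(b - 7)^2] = -8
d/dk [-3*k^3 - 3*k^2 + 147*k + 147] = -9*k^2 - 6*k + 147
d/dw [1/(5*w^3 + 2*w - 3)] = (-15*w^2 - 2)/(5*w^3 + 2*w - 3)^2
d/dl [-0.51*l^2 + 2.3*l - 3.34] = 2.3 - 1.02*l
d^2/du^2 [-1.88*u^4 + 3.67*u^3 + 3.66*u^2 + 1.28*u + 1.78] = -22.56*u^2 + 22.02*u + 7.32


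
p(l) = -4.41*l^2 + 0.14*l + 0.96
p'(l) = 0.14 - 8.82*l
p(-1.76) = -12.95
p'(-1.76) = 15.66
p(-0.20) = 0.76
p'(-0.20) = 1.90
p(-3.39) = -50.19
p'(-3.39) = 30.04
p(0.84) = -2.03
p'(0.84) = -7.27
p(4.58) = -90.90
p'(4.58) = -40.26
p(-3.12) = -42.41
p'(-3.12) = 27.66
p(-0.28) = 0.58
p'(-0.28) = 2.61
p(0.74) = -1.35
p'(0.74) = -6.39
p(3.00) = -38.31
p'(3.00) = -26.32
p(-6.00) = -158.64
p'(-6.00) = 53.06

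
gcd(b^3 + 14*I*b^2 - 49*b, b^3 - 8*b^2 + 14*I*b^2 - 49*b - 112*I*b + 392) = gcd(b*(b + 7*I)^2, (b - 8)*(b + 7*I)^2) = b^2 + 14*I*b - 49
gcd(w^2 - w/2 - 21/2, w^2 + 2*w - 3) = w + 3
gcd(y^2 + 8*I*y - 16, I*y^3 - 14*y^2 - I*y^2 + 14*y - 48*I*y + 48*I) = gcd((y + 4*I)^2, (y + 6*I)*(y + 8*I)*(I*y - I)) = 1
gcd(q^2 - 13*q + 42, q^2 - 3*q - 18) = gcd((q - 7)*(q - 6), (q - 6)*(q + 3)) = q - 6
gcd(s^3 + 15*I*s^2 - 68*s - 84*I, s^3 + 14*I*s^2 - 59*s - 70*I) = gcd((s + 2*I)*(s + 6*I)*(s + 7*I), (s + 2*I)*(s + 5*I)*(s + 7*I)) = s^2 + 9*I*s - 14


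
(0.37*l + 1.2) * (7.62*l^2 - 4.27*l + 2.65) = 2.8194*l^3 + 7.5641*l^2 - 4.1435*l + 3.18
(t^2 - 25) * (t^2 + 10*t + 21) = t^4 + 10*t^3 - 4*t^2 - 250*t - 525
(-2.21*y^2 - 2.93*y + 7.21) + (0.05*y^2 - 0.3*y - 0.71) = -2.16*y^2 - 3.23*y + 6.5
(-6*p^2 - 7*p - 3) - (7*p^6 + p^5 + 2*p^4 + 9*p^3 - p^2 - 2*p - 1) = -7*p^6 - p^5 - 2*p^4 - 9*p^3 - 5*p^2 - 5*p - 2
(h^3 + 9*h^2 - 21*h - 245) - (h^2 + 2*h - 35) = h^3 + 8*h^2 - 23*h - 210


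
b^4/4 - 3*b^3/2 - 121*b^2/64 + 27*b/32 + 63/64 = (b/4 + 1/4)*(b - 7)*(b - 3/4)*(b + 3/4)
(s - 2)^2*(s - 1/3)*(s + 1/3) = s^4 - 4*s^3 + 35*s^2/9 + 4*s/9 - 4/9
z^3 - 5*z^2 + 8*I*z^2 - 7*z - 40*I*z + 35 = (z - 5)*(z + I)*(z + 7*I)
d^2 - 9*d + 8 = (d - 8)*(d - 1)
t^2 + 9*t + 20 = (t + 4)*(t + 5)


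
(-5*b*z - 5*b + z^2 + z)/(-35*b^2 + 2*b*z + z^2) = (z + 1)/(7*b + z)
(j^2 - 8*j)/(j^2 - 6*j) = (j - 8)/(j - 6)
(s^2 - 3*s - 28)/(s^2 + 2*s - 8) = (s - 7)/(s - 2)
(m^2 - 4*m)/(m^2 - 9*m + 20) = m/(m - 5)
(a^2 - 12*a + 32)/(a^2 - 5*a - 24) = (a - 4)/(a + 3)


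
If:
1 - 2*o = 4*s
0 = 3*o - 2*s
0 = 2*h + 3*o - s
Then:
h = -3/32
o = 1/8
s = 3/16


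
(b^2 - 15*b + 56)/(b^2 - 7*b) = (b - 8)/b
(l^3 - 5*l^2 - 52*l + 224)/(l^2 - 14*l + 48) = (l^2 + 3*l - 28)/(l - 6)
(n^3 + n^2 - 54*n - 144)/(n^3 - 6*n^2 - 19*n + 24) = (n + 6)/(n - 1)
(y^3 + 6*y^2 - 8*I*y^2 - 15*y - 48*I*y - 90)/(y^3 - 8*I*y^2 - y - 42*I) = (y^2 + y*(6 - 5*I) - 30*I)/(y^2 - 5*I*y + 14)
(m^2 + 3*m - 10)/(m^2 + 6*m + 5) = (m - 2)/(m + 1)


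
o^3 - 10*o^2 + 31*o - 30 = (o - 5)*(o - 3)*(o - 2)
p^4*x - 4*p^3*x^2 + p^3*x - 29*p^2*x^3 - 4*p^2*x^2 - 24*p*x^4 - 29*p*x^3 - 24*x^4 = (p - 8*x)*(p + x)*(p + 3*x)*(p*x + x)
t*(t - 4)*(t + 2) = t^3 - 2*t^2 - 8*t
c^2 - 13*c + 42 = (c - 7)*(c - 6)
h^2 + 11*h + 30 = (h + 5)*(h + 6)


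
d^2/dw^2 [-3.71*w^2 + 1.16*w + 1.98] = -7.42000000000000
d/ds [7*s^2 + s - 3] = 14*s + 1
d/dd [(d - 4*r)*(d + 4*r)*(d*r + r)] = r*(3*d^2 + 2*d - 16*r^2)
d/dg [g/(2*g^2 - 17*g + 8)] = 2*(4 - g^2)/(4*g^4 - 68*g^3 + 321*g^2 - 272*g + 64)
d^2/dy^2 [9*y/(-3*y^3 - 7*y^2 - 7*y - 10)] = 18*(-y*(9*y^2 + 14*y + 7)^2 + (9*y^2 + y*(9*y + 7) + 14*y + 7)*(3*y^3 + 7*y^2 + 7*y + 10))/(3*y^3 + 7*y^2 + 7*y + 10)^3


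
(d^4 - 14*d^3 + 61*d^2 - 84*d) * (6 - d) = -d^5 + 20*d^4 - 145*d^3 + 450*d^2 - 504*d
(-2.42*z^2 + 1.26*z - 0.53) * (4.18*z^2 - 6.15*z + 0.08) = -10.1156*z^4 + 20.1498*z^3 - 10.158*z^2 + 3.3603*z - 0.0424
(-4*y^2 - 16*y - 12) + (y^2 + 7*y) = -3*y^2 - 9*y - 12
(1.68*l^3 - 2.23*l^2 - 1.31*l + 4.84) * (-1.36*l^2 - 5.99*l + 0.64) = -2.2848*l^5 - 7.0304*l^4 + 16.2145*l^3 - 0.1627*l^2 - 29.83*l + 3.0976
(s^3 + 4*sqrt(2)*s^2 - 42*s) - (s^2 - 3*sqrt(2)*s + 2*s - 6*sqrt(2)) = s^3 - s^2 + 4*sqrt(2)*s^2 - 44*s + 3*sqrt(2)*s + 6*sqrt(2)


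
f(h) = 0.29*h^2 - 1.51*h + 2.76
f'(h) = 0.58*h - 1.51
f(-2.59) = 8.62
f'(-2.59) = -3.01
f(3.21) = 0.90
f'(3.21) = 0.35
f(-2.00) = 6.94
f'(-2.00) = -2.67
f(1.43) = 1.19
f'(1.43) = -0.68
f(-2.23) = 7.57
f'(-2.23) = -2.80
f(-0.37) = 3.36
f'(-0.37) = -1.72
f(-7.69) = 31.52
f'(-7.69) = -5.97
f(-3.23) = 10.66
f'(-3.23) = -3.38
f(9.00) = 12.66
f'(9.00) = 3.71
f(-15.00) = 90.66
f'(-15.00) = -10.21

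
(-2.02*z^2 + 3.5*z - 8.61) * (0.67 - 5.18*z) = 10.4636*z^3 - 19.4834*z^2 + 46.9448*z - 5.7687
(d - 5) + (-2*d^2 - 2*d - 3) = -2*d^2 - d - 8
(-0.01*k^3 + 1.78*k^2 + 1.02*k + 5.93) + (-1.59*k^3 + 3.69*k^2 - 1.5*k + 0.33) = -1.6*k^3 + 5.47*k^2 - 0.48*k + 6.26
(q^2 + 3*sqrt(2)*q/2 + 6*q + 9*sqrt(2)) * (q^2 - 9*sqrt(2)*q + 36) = q^4 - 15*sqrt(2)*q^3/2 + 6*q^3 - 45*sqrt(2)*q^2 + 9*q^2 + 54*q + 54*sqrt(2)*q + 324*sqrt(2)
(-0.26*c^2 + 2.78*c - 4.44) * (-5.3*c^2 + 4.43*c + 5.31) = 1.378*c^4 - 15.8858*c^3 + 34.4668*c^2 - 4.9074*c - 23.5764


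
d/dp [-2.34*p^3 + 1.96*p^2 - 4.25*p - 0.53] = -7.02*p^2 + 3.92*p - 4.25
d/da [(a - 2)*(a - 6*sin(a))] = a + (2 - a)*(6*cos(a) - 1) - 6*sin(a)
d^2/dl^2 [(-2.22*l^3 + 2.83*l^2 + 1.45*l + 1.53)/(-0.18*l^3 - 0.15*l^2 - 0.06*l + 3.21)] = (-0.303264*l^6 - 0.425736000000001*l^5 + 14.746212*l^4 - 21.382542*l^3 - 21.100716*l^2 + 127.674738*l - 60.364152)/(0.005832*l^9 + 0.01458*l^8 + 0.017982*l^7 - 0.298917*l^6 - 0.514026*l^5 - 0.423063*l^4 + 5.39109*l^3 + 4.602177*l^2 + 1.854738*l - 33.076161)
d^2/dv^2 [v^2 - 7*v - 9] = 2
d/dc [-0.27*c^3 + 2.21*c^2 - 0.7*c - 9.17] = -0.81*c^2 + 4.42*c - 0.7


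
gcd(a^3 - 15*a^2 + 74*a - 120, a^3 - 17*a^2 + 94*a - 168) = a^2 - 10*a + 24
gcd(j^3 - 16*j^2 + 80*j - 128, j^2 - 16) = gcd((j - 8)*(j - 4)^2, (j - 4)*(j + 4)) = j - 4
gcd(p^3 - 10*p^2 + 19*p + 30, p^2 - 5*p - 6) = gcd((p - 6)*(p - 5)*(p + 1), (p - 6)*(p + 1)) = p^2 - 5*p - 6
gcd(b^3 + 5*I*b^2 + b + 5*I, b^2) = 1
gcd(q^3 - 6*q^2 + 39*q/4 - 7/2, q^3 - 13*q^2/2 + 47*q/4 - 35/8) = q^2 - 4*q + 7/4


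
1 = 1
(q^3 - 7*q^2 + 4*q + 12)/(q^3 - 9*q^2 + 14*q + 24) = (q - 2)/(q - 4)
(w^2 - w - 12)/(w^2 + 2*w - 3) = (w - 4)/(w - 1)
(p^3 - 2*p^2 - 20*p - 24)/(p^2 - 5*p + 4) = (p^3 - 2*p^2 - 20*p - 24)/(p^2 - 5*p + 4)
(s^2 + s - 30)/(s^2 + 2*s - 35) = (s + 6)/(s + 7)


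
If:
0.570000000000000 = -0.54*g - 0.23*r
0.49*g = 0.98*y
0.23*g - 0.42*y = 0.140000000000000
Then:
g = 7.00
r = -18.91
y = 3.50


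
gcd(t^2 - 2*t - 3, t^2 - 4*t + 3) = t - 3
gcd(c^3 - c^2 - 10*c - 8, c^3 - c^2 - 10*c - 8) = c^3 - c^2 - 10*c - 8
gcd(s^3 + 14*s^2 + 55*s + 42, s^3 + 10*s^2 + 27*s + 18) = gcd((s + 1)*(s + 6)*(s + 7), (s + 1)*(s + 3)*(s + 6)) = s^2 + 7*s + 6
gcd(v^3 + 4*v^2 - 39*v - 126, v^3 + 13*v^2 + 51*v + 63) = v^2 + 10*v + 21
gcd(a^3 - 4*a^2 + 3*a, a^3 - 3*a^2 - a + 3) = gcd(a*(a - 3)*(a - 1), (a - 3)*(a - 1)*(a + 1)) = a^2 - 4*a + 3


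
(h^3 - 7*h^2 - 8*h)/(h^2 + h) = h - 8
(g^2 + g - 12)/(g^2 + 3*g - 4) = (g - 3)/(g - 1)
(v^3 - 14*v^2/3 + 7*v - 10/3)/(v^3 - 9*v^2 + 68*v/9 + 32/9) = 3*(3*v^3 - 14*v^2 + 21*v - 10)/(9*v^3 - 81*v^2 + 68*v + 32)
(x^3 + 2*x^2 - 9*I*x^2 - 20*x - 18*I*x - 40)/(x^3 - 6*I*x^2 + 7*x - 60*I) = (x + 2)/(x + 3*I)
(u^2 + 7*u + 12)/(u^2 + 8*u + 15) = (u + 4)/(u + 5)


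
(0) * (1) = 0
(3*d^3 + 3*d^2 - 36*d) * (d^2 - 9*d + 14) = 3*d^5 - 24*d^4 - 21*d^3 + 366*d^2 - 504*d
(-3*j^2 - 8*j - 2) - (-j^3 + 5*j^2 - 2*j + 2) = j^3 - 8*j^2 - 6*j - 4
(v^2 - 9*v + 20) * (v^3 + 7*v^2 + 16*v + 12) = v^5 - 2*v^4 - 27*v^3 + 8*v^2 + 212*v + 240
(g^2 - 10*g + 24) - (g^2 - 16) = 40 - 10*g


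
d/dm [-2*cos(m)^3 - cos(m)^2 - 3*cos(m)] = (6*cos(m)^2 + 2*cos(m) + 3)*sin(m)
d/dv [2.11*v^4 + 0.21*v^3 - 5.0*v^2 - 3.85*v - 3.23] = 8.44*v^3 + 0.63*v^2 - 10.0*v - 3.85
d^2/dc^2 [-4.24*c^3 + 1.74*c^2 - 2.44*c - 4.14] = 3.48 - 25.44*c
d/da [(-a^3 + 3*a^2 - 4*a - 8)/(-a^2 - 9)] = (a^4 + 23*a^2 - 70*a + 36)/(a^4 + 18*a^2 + 81)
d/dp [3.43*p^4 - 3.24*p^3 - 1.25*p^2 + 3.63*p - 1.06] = 13.72*p^3 - 9.72*p^2 - 2.5*p + 3.63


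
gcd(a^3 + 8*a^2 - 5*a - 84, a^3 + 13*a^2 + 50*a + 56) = a^2 + 11*a + 28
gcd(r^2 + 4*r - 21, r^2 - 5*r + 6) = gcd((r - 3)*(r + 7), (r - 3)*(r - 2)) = r - 3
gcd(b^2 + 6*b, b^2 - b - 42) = b + 6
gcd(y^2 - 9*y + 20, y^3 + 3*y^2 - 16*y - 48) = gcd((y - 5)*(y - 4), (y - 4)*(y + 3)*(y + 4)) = y - 4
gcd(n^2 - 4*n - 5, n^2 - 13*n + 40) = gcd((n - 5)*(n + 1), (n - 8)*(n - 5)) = n - 5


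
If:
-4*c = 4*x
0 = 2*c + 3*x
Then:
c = 0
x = 0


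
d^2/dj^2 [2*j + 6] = 0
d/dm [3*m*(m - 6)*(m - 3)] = 9*m^2 - 54*m + 54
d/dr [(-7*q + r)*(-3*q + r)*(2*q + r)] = q^2 - 16*q*r + 3*r^2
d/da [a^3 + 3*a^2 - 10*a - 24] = 3*a^2 + 6*a - 10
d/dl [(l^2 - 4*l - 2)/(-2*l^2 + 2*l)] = (-3*l^2 - 4*l + 2)/(2*l^2*(l^2 - 2*l + 1))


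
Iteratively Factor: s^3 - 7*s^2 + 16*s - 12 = (s - 3)*(s^2 - 4*s + 4) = (s - 3)*(s - 2)*(s - 2)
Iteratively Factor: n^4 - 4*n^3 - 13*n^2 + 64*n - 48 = (n - 4)*(n^3 - 13*n + 12) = (n - 4)*(n - 1)*(n^2 + n - 12) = (n - 4)*(n - 3)*(n - 1)*(n + 4)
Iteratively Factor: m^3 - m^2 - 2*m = (m)*(m^2 - m - 2) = m*(m + 1)*(m - 2)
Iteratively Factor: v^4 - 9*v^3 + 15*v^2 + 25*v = (v + 1)*(v^3 - 10*v^2 + 25*v) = v*(v + 1)*(v^2 - 10*v + 25) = v*(v - 5)*(v + 1)*(v - 5)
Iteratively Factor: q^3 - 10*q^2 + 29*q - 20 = (q - 5)*(q^2 - 5*q + 4) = (q - 5)*(q - 4)*(q - 1)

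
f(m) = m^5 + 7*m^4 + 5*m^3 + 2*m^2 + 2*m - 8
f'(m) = 5*m^4 + 28*m^3 + 15*m^2 + 4*m + 2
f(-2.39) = 80.80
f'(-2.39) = -140.99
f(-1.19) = -4.32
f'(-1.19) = -18.68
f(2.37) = 370.15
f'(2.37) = 626.22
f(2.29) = 322.59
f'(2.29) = 563.58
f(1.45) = 51.70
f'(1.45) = 146.80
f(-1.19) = -4.32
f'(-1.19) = -18.68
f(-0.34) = -8.56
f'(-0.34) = 1.34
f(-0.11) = -8.20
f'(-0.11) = 1.70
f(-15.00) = -421463.00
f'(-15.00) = 161942.00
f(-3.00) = 193.00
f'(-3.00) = -226.00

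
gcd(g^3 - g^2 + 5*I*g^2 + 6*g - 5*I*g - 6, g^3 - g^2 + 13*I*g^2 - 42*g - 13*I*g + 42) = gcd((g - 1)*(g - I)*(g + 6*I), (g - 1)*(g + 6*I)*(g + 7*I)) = g^2 + g*(-1 + 6*I) - 6*I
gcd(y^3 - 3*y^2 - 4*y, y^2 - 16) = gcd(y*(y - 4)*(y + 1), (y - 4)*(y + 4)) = y - 4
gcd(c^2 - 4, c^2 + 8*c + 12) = c + 2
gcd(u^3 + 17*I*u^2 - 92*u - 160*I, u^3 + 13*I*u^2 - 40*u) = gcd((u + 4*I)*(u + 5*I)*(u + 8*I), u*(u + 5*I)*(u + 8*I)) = u^2 + 13*I*u - 40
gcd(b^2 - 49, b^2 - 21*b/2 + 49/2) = b - 7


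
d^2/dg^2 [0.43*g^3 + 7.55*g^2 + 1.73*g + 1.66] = 2.58*g + 15.1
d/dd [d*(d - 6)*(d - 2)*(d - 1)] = 4*d^3 - 27*d^2 + 40*d - 12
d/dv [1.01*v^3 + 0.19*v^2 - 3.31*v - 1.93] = 3.03*v^2 + 0.38*v - 3.31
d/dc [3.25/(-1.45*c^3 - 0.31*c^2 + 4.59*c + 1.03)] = (14.1375*c^2 + 2.015*c - 14.9175)/(1.45*c^3 + 0.31*c^2 - 4.59*c - 1.03)^2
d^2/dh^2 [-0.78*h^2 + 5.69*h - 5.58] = -1.56000000000000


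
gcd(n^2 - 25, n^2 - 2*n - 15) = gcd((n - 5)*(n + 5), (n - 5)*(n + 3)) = n - 5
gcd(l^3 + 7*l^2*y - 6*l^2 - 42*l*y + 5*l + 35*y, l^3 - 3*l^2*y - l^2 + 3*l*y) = l - 1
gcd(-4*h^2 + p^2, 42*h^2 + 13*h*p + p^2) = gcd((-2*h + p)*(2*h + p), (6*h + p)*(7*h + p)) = 1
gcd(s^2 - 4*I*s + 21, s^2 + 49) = s - 7*I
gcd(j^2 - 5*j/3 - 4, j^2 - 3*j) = j - 3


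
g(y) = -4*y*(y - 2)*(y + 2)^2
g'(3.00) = -520.00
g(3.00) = -300.00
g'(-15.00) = 48152.00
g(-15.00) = -172380.00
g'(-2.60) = 67.78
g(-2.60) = -17.22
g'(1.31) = -3.24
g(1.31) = 39.61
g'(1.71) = -63.46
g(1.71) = 27.30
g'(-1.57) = -15.48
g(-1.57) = -4.15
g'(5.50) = -3180.00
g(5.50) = -4331.25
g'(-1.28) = -14.73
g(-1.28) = -8.71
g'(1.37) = -10.35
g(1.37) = 39.21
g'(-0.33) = 19.40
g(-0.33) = -8.58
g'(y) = -4*y*(y - 2)*(2*y + 4) - 4*y*(y + 2)^2 - 4*(y - 2)*(y + 2)^2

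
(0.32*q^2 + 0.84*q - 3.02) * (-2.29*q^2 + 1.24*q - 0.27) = -0.7328*q^4 - 1.5268*q^3 + 7.871*q^2 - 3.9716*q + 0.8154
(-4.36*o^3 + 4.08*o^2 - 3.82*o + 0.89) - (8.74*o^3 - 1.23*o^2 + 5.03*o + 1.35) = -13.1*o^3 + 5.31*o^2 - 8.85*o - 0.46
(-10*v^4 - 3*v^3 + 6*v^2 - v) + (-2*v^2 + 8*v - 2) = -10*v^4 - 3*v^3 + 4*v^2 + 7*v - 2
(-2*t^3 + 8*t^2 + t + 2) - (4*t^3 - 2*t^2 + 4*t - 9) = -6*t^3 + 10*t^2 - 3*t + 11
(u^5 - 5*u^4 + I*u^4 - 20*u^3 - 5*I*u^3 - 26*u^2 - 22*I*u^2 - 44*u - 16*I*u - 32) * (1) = u^5 - 5*u^4 + I*u^4 - 20*u^3 - 5*I*u^3 - 26*u^2 - 22*I*u^2 - 44*u - 16*I*u - 32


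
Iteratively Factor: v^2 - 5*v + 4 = (v - 1)*(v - 4)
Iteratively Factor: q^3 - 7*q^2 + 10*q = (q - 2)*(q^2 - 5*q) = q*(q - 2)*(q - 5)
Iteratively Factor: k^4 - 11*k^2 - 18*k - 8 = (k - 4)*(k^3 + 4*k^2 + 5*k + 2) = (k - 4)*(k + 2)*(k^2 + 2*k + 1) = (k - 4)*(k + 1)*(k + 2)*(k + 1)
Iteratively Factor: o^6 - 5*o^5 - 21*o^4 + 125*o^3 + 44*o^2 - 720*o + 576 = (o - 1)*(o^5 - 4*o^4 - 25*o^3 + 100*o^2 + 144*o - 576) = (o - 3)*(o - 1)*(o^4 - o^3 - 28*o^2 + 16*o + 192) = (o - 4)*(o - 3)*(o - 1)*(o^3 + 3*o^2 - 16*o - 48) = (o - 4)*(o - 3)*(o - 1)*(o + 3)*(o^2 - 16) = (o - 4)*(o - 3)*(o - 1)*(o + 3)*(o + 4)*(o - 4)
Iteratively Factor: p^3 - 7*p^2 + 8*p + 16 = (p - 4)*(p^2 - 3*p - 4) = (p - 4)*(p + 1)*(p - 4)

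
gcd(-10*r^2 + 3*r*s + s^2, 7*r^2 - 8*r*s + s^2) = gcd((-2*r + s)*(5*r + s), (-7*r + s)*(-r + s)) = 1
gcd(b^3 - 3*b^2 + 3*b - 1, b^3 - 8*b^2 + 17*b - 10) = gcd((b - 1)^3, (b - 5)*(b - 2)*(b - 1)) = b - 1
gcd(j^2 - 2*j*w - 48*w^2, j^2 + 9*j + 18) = 1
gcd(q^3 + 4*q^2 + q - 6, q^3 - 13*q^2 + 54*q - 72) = 1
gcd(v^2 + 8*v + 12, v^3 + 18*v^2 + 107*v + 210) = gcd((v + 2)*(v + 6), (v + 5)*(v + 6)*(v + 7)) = v + 6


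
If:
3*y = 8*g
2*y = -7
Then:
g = -21/16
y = -7/2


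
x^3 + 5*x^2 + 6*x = x*(x + 2)*(x + 3)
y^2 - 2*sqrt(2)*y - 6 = (y - 3*sqrt(2))*(y + sqrt(2))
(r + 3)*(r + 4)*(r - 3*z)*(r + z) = r^4 - 2*r^3*z + 7*r^3 - 3*r^2*z^2 - 14*r^2*z + 12*r^2 - 21*r*z^2 - 24*r*z - 36*z^2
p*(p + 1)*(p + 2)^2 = p^4 + 5*p^3 + 8*p^2 + 4*p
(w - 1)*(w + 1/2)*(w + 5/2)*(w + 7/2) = w^4 + 11*w^3/2 + 21*w^2/4 - 59*w/8 - 35/8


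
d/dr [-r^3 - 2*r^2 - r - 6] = -3*r^2 - 4*r - 1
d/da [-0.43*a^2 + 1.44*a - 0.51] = 1.44 - 0.86*a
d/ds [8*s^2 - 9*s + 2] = 16*s - 9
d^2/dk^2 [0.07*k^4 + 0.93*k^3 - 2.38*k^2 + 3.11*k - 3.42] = 0.84*k^2 + 5.58*k - 4.76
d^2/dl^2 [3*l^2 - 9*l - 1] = 6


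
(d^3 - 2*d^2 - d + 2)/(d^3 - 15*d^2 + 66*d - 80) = (d^2 - 1)/(d^2 - 13*d + 40)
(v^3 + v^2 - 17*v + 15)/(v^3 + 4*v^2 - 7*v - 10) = (v^2 - 4*v + 3)/(v^2 - v - 2)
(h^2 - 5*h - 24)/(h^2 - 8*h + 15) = (h^2 - 5*h - 24)/(h^2 - 8*h + 15)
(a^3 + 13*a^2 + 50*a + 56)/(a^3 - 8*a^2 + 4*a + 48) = (a^2 + 11*a + 28)/(a^2 - 10*a + 24)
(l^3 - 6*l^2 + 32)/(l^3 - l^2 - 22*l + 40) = (l^2 - 2*l - 8)/(l^2 + 3*l - 10)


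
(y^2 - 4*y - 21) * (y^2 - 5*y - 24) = y^4 - 9*y^3 - 25*y^2 + 201*y + 504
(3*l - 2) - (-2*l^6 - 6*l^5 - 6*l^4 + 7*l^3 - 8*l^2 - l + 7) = 2*l^6 + 6*l^5 + 6*l^4 - 7*l^3 + 8*l^2 + 4*l - 9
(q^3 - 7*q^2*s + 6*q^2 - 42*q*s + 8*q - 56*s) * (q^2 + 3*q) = q^5 - 7*q^4*s + 9*q^4 - 63*q^3*s + 26*q^3 - 182*q^2*s + 24*q^2 - 168*q*s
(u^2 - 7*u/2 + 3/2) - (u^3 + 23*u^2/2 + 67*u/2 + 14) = -u^3 - 21*u^2/2 - 37*u - 25/2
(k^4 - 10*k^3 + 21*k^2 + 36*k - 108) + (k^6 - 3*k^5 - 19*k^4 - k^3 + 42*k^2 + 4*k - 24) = k^6 - 3*k^5 - 18*k^4 - 11*k^3 + 63*k^2 + 40*k - 132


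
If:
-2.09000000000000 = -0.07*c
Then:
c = 29.86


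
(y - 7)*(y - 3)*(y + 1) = y^3 - 9*y^2 + 11*y + 21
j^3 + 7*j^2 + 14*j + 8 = (j + 1)*(j + 2)*(j + 4)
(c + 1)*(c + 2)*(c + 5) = c^3 + 8*c^2 + 17*c + 10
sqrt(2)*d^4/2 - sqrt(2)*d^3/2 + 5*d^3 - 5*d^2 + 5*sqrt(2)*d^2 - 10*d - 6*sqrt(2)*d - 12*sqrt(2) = (d - 2)*(d + 2*sqrt(2))*(d + 3*sqrt(2))*(sqrt(2)*d/2 + sqrt(2)/2)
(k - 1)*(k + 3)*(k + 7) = k^3 + 9*k^2 + 11*k - 21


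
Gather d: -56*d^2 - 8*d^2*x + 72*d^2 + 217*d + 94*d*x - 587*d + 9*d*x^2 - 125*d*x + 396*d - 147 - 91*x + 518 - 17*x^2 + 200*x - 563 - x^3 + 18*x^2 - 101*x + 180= d^2*(16 - 8*x) + d*(9*x^2 - 31*x + 26) - x^3 + x^2 + 8*x - 12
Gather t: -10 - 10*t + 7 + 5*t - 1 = -5*t - 4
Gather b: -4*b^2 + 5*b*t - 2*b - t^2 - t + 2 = -4*b^2 + b*(5*t - 2) - t^2 - t + 2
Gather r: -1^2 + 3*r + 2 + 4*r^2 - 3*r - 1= 4*r^2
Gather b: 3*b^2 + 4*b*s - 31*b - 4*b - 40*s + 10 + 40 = 3*b^2 + b*(4*s - 35) - 40*s + 50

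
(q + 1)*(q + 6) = q^2 + 7*q + 6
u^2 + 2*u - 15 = (u - 3)*(u + 5)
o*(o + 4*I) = o^2 + 4*I*o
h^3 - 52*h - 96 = (h - 8)*(h + 2)*(h + 6)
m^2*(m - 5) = m^3 - 5*m^2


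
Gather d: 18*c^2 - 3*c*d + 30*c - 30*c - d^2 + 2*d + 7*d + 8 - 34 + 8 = 18*c^2 - d^2 + d*(9 - 3*c) - 18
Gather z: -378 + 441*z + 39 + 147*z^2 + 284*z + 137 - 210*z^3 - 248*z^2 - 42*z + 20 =-210*z^3 - 101*z^2 + 683*z - 182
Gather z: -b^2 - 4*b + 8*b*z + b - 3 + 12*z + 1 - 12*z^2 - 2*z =-b^2 - 3*b - 12*z^2 + z*(8*b + 10) - 2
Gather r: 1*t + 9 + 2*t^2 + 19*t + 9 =2*t^2 + 20*t + 18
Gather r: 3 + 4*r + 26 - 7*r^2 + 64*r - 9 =-7*r^2 + 68*r + 20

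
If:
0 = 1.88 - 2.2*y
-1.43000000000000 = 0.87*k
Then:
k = -1.64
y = 0.85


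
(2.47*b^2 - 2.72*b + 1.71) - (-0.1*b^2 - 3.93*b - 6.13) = 2.57*b^2 + 1.21*b + 7.84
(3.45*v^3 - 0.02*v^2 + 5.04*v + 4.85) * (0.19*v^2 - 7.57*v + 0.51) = 0.6555*v^5 - 26.1203*v^4 + 2.8685*v^3 - 37.2415*v^2 - 34.1441*v + 2.4735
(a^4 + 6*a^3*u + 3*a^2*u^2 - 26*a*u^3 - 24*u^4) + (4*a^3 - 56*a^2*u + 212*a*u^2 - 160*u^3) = a^4 + 6*a^3*u + 4*a^3 + 3*a^2*u^2 - 56*a^2*u - 26*a*u^3 + 212*a*u^2 - 24*u^4 - 160*u^3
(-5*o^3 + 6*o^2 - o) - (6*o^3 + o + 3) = -11*o^3 + 6*o^2 - 2*o - 3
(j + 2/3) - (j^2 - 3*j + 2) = -j^2 + 4*j - 4/3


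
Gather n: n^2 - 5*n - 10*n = n^2 - 15*n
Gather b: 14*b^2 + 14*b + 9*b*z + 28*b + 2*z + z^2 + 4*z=14*b^2 + b*(9*z + 42) + z^2 + 6*z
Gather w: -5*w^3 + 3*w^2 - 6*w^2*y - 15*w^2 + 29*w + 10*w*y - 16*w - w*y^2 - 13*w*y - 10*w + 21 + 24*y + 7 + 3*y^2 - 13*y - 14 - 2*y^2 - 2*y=-5*w^3 + w^2*(-6*y - 12) + w*(-y^2 - 3*y + 3) + y^2 + 9*y + 14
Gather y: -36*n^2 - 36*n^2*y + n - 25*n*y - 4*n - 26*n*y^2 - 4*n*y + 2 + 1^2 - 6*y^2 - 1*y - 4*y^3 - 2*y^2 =-36*n^2 - 3*n - 4*y^3 + y^2*(-26*n - 8) + y*(-36*n^2 - 29*n - 1) + 3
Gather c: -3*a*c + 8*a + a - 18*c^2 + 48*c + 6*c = 9*a - 18*c^2 + c*(54 - 3*a)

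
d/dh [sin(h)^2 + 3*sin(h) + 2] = (2*sin(h) + 3)*cos(h)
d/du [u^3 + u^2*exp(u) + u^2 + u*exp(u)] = u^2*exp(u) + 3*u^2 + 3*u*exp(u) + 2*u + exp(u)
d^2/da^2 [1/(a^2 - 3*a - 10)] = 2*(a^2 - 3*a - (2*a - 3)^2 - 10)/(-a^2 + 3*a + 10)^3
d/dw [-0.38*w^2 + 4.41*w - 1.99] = 4.41 - 0.76*w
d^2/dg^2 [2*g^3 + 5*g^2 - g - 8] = 12*g + 10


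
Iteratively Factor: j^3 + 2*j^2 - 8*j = (j)*(j^2 + 2*j - 8) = j*(j + 4)*(j - 2)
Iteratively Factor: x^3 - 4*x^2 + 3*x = (x)*(x^2 - 4*x + 3) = x*(x - 3)*(x - 1)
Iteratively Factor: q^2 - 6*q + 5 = (q - 5)*(q - 1)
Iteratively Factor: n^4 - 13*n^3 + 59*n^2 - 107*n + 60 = (n - 5)*(n^3 - 8*n^2 + 19*n - 12) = (n - 5)*(n - 3)*(n^2 - 5*n + 4) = (n - 5)*(n - 3)*(n - 1)*(n - 4)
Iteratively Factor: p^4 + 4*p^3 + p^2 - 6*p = (p + 3)*(p^3 + p^2 - 2*p) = (p + 2)*(p + 3)*(p^2 - p) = (p - 1)*(p + 2)*(p + 3)*(p)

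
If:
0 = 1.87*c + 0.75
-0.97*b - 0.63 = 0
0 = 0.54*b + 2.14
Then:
No Solution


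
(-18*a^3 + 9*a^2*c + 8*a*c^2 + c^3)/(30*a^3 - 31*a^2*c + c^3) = (-3*a - c)/(5*a - c)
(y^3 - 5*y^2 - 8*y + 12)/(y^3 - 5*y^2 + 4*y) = (y^2 - 4*y - 12)/(y*(y - 4))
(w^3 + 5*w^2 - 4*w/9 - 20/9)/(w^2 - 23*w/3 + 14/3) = (3*w^2 + 17*w + 10)/(3*(w - 7))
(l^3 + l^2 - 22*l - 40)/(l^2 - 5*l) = l + 6 + 8/l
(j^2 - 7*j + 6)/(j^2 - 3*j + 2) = (j - 6)/(j - 2)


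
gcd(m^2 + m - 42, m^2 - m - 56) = m + 7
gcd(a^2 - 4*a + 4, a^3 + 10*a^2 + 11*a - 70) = a - 2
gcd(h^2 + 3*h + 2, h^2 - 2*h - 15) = 1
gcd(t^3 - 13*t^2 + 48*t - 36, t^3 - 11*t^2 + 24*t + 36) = t^2 - 12*t + 36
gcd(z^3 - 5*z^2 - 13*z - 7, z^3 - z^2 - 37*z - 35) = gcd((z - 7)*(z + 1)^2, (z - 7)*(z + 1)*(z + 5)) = z^2 - 6*z - 7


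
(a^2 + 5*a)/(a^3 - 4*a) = (a + 5)/(a^2 - 4)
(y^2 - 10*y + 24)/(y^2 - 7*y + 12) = (y - 6)/(y - 3)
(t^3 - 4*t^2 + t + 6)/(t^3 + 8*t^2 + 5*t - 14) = (t^3 - 4*t^2 + t + 6)/(t^3 + 8*t^2 + 5*t - 14)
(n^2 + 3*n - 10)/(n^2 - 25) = (n - 2)/(n - 5)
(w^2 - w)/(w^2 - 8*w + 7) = w/(w - 7)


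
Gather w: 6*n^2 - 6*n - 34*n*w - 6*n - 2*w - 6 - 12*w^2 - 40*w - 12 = 6*n^2 - 12*n - 12*w^2 + w*(-34*n - 42) - 18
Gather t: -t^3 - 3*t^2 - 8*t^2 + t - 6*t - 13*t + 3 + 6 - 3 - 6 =-t^3 - 11*t^2 - 18*t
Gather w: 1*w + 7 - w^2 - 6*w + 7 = -w^2 - 5*w + 14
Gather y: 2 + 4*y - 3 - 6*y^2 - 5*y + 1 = -6*y^2 - y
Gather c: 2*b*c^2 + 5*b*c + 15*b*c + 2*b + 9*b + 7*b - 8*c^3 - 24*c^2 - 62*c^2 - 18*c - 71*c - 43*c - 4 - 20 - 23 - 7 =18*b - 8*c^3 + c^2*(2*b - 86) + c*(20*b - 132) - 54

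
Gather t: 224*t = 224*t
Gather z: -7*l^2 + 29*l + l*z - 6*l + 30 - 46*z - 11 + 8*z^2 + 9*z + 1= -7*l^2 + 23*l + 8*z^2 + z*(l - 37) + 20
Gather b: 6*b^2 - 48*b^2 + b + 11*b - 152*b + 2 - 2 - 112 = -42*b^2 - 140*b - 112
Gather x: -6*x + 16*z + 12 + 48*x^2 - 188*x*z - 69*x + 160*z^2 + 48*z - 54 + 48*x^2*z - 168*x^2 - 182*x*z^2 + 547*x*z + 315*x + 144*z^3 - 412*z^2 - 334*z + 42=x^2*(48*z - 120) + x*(-182*z^2 + 359*z + 240) + 144*z^3 - 252*z^2 - 270*z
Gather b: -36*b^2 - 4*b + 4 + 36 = -36*b^2 - 4*b + 40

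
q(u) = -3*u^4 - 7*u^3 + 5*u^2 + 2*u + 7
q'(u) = -12*u^3 - 21*u^2 + 10*u + 2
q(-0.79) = 10.82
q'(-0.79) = -13.09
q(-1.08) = 15.41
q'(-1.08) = -18.18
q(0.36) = 7.99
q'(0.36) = 2.32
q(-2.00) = 31.00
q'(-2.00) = -6.00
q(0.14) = 7.36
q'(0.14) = 2.96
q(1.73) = -37.69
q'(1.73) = -105.68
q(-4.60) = -558.28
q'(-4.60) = 679.67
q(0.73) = 7.55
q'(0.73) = -6.56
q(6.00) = -5201.00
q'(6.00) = -3286.00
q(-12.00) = -49409.00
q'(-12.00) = 17594.00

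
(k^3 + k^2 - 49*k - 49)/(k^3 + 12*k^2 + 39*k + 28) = (k - 7)/(k + 4)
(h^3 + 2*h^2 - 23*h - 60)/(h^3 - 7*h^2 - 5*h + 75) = (h + 4)/(h - 5)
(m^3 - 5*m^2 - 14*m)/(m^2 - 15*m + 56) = m*(m + 2)/(m - 8)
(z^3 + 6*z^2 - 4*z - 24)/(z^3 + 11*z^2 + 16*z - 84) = (z + 2)/(z + 7)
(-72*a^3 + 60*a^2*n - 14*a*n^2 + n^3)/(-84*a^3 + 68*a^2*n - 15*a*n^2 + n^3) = (6*a - n)/(7*a - n)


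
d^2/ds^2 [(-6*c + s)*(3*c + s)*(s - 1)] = -6*c + 6*s - 2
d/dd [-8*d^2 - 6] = -16*d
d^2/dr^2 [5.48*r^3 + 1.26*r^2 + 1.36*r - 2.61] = 32.88*r + 2.52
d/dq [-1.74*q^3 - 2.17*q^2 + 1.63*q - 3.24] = -5.22*q^2 - 4.34*q + 1.63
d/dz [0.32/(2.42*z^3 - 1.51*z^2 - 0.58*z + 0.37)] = (-2.3232*z^2 + 0.9664*z + 0.1856)/(2.42*z^3 - 1.51*z^2 - 0.58*z + 0.37)^2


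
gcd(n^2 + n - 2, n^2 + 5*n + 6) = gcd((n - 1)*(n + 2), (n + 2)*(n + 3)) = n + 2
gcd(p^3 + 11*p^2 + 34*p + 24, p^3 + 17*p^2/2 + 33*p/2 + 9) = p^2 + 7*p + 6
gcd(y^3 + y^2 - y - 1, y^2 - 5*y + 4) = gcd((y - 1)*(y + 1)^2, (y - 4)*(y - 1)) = y - 1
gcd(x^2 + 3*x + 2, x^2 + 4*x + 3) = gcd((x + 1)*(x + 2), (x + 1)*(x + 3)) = x + 1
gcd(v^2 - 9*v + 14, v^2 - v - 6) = 1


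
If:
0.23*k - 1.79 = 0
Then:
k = 7.78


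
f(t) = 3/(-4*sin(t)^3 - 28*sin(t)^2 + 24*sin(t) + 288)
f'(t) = 3*(12*sin(t)^2*cos(t) + 56*sin(t)*cos(t) - 24*cos(t))/(-4*sin(t)^3 - 28*sin(t)^2 + 24*sin(t) + 288)^2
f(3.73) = 0.01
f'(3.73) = 0.00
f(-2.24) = 0.01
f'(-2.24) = 0.00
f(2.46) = 0.01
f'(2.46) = -0.00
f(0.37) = 0.01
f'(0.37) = -0.00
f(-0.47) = 0.01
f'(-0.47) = -0.00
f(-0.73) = 0.01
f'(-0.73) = -0.00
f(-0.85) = 0.01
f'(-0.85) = -0.00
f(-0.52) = 0.01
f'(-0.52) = -0.00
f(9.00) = 0.01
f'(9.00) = 0.00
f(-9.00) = 0.01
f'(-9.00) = 0.00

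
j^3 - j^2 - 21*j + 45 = (j - 3)^2*(j + 5)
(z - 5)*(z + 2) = z^2 - 3*z - 10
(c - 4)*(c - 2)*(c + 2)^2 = c^4 - 2*c^3 - 12*c^2 + 8*c + 32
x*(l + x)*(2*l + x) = 2*l^2*x + 3*l*x^2 + x^3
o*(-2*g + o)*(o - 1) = -2*g*o^2 + 2*g*o + o^3 - o^2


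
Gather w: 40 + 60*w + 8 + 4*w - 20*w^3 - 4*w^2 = -20*w^3 - 4*w^2 + 64*w + 48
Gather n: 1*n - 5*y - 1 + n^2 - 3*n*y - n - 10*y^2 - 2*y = n^2 - 3*n*y - 10*y^2 - 7*y - 1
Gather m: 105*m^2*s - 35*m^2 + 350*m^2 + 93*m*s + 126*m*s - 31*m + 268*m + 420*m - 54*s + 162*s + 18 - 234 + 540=m^2*(105*s + 315) + m*(219*s + 657) + 108*s + 324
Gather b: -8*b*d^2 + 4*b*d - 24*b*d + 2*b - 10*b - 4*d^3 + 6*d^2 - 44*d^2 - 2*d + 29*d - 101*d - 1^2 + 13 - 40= b*(-8*d^2 - 20*d - 8) - 4*d^3 - 38*d^2 - 74*d - 28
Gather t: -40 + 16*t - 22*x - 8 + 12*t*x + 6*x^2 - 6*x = t*(12*x + 16) + 6*x^2 - 28*x - 48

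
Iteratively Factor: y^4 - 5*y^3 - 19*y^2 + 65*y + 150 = (y - 5)*(y^3 - 19*y - 30) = (y - 5)*(y + 2)*(y^2 - 2*y - 15) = (y - 5)*(y + 2)*(y + 3)*(y - 5)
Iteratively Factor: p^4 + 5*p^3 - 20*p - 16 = (p + 4)*(p^3 + p^2 - 4*p - 4) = (p - 2)*(p + 4)*(p^2 + 3*p + 2) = (p - 2)*(p + 1)*(p + 4)*(p + 2)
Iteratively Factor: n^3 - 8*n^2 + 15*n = (n)*(n^2 - 8*n + 15) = n*(n - 3)*(n - 5)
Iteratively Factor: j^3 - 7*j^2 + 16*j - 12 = (j - 2)*(j^2 - 5*j + 6) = (j - 2)^2*(j - 3)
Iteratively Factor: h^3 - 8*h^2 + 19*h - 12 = (h - 4)*(h^2 - 4*h + 3) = (h - 4)*(h - 3)*(h - 1)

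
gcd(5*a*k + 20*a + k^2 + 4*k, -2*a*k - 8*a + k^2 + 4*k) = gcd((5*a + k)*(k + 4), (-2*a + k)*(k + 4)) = k + 4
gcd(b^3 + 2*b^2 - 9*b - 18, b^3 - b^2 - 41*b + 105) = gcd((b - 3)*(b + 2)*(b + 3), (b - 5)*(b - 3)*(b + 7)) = b - 3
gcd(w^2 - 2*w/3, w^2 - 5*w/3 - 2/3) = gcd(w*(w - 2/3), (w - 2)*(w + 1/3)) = 1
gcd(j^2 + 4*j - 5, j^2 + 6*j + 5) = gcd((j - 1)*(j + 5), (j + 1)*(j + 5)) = j + 5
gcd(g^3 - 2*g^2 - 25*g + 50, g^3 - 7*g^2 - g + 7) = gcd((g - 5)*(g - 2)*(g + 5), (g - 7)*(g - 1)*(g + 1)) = 1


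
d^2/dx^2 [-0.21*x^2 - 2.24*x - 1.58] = -0.420000000000000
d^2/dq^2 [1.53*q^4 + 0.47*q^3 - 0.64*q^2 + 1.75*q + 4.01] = 18.36*q^2 + 2.82*q - 1.28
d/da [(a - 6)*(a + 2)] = 2*a - 4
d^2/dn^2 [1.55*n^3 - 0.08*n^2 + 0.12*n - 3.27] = 9.3*n - 0.16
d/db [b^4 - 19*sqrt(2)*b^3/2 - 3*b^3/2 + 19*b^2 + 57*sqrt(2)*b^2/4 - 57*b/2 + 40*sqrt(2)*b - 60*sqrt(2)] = 4*b^3 - 57*sqrt(2)*b^2/2 - 9*b^2/2 + 38*b + 57*sqrt(2)*b/2 - 57/2 + 40*sqrt(2)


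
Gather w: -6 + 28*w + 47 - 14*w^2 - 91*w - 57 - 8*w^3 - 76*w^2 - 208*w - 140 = -8*w^3 - 90*w^2 - 271*w - 156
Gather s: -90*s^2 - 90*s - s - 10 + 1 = -90*s^2 - 91*s - 9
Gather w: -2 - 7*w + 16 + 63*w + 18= 56*w + 32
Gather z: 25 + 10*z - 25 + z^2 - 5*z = z^2 + 5*z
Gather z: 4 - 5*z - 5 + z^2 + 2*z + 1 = z^2 - 3*z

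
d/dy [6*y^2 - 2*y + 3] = 12*y - 2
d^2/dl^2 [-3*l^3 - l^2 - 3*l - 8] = -18*l - 2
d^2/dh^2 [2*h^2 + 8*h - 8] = 4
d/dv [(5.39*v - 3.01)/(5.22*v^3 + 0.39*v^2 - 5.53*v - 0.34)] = (-56.2716*v^3 + 45.0345*v^2 + 2.3478*v - 18.4779)/(27.2484*v^6 + 4.0716*v^5 - 57.5811*v^4 - 7.863*v^3 + 30.3157*v^2 + 3.7604*v + 0.1156)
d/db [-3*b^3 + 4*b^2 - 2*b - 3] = -9*b^2 + 8*b - 2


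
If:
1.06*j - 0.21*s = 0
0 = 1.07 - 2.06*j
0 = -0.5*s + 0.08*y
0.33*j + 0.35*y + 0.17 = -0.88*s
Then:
No Solution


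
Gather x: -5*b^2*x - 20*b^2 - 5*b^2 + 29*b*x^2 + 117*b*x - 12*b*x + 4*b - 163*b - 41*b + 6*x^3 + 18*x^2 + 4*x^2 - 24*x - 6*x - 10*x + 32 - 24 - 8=-25*b^2 - 200*b + 6*x^3 + x^2*(29*b + 22) + x*(-5*b^2 + 105*b - 40)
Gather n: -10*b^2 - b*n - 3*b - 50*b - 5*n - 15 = -10*b^2 - 53*b + n*(-b - 5) - 15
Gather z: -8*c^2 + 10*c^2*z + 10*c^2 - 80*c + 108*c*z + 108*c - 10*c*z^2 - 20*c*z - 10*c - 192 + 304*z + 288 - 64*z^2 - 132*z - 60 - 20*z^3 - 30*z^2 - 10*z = 2*c^2 + 18*c - 20*z^3 + z^2*(-10*c - 94) + z*(10*c^2 + 88*c + 162) + 36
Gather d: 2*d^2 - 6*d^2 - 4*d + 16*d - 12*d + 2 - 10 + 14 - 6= -4*d^2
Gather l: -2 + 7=5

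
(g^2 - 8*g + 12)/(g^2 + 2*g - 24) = (g^2 - 8*g + 12)/(g^2 + 2*g - 24)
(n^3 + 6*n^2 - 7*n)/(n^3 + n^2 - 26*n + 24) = n*(n + 7)/(n^2 + 2*n - 24)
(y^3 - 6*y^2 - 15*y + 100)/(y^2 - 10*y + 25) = y + 4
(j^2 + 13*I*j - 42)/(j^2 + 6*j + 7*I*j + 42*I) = (j + 6*I)/(j + 6)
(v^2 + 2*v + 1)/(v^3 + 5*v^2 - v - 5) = (v + 1)/(v^2 + 4*v - 5)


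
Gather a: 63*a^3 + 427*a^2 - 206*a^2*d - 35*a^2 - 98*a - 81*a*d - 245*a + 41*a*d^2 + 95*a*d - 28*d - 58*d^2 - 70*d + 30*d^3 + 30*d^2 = 63*a^3 + a^2*(392 - 206*d) + a*(41*d^2 + 14*d - 343) + 30*d^3 - 28*d^2 - 98*d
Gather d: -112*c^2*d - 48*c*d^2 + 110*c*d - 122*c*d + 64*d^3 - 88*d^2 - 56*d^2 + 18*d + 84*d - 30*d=64*d^3 + d^2*(-48*c - 144) + d*(-112*c^2 - 12*c + 72)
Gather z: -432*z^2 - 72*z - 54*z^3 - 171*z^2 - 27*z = -54*z^3 - 603*z^2 - 99*z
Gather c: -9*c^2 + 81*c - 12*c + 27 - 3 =-9*c^2 + 69*c + 24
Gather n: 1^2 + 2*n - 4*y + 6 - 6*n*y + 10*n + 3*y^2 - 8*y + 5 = n*(12 - 6*y) + 3*y^2 - 12*y + 12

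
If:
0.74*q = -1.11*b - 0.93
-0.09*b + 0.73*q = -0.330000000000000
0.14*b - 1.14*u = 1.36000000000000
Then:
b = -0.50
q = -0.51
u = -1.25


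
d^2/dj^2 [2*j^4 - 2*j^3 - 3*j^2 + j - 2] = 24*j^2 - 12*j - 6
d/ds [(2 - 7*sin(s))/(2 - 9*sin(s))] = 4*cos(s)/(9*sin(s) - 2)^2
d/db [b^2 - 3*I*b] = 2*b - 3*I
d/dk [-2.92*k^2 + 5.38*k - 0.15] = 5.38 - 5.84*k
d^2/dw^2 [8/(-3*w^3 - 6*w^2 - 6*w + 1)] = 48*((3*w + 2)*(3*w^3 + 6*w^2 + 6*w - 1) - 3*(3*w^2 + 4*w + 2)^2)/(3*w^3 + 6*w^2 + 6*w - 1)^3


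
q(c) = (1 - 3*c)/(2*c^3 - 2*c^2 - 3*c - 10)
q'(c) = (1 - 3*c)*(-6*c^2 + 4*c + 3)/(2*c^3 - 2*c^2 - 3*c - 10)^2 - 3/(2*c^3 - 2*c^2 - 3*c - 10)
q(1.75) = 0.40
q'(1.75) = 0.59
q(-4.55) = -0.06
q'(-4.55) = -0.03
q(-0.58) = -0.29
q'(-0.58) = 0.28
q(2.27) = 1.56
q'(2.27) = 8.71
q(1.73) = 0.39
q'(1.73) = 0.56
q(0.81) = 0.11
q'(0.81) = 0.22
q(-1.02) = -0.36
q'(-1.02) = 0.03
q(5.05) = -0.08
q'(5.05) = 0.04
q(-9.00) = -0.02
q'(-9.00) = 0.00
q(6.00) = -0.05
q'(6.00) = 0.02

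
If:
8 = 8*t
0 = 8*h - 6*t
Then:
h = 3/4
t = 1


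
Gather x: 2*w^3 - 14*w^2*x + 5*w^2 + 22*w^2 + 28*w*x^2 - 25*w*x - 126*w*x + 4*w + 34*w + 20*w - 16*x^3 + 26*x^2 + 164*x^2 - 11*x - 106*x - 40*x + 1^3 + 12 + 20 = 2*w^3 + 27*w^2 + 58*w - 16*x^3 + x^2*(28*w + 190) + x*(-14*w^2 - 151*w - 157) + 33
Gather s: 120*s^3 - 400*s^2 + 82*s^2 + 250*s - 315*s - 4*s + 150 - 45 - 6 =120*s^3 - 318*s^2 - 69*s + 99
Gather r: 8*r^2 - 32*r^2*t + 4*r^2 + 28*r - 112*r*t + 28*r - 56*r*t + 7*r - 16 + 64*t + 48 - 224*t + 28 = r^2*(12 - 32*t) + r*(63 - 168*t) - 160*t + 60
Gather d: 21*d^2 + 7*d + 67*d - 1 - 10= 21*d^2 + 74*d - 11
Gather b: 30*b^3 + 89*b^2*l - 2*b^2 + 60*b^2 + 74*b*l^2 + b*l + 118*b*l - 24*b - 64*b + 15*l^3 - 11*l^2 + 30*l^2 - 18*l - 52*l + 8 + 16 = 30*b^3 + b^2*(89*l + 58) + b*(74*l^2 + 119*l - 88) + 15*l^3 + 19*l^2 - 70*l + 24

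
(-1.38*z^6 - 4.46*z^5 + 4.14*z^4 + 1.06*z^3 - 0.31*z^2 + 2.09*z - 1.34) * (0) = 0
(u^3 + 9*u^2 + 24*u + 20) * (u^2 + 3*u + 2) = u^5 + 12*u^4 + 53*u^3 + 110*u^2 + 108*u + 40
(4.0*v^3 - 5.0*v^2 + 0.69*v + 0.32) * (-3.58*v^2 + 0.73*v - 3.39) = -14.32*v^5 + 20.82*v^4 - 19.6802*v^3 + 16.3081*v^2 - 2.1055*v - 1.0848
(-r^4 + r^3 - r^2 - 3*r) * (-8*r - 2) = 8*r^5 - 6*r^4 + 6*r^3 + 26*r^2 + 6*r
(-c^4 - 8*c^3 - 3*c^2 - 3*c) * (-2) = 2*c^4 + 16*c^3 + 6*c^2 + 6*c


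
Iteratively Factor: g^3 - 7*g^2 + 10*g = (g)*(g^2 - 7*g + 10) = g*(g - 5)*(g - 2)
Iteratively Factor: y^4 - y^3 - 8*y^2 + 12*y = (y)*(y^3 - y^2 - 8*y + 12) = y*(y - 2)*(y^2 + y - 6) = y*(y - 2)^2*(y + 3)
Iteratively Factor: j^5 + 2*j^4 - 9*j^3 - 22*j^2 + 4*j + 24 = (j + 2)*(j^4 - 9*j^2 - 4*j + 12) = (j + 2)^2*(j^3 - 2*j^2 - 5*j + 6) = (j - 3)*(j + 2)^2*(j^2 + j - 2) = (j - 3)*(j + 2)^3*(j - 1)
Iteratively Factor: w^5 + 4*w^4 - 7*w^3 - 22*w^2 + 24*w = (w + 4)*(w^4 - 7*w^2 + 6*w) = (w + 3)*(w + 4)*(w^3 - 3*w^2 + 2*w) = (w - 1)*(w + 3)*(w + 4)*(w^2 - 2*w) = (w - 2)*(w - 1)*(w + 3)*(w + 4)*(w)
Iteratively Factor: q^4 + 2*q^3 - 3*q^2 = (q)*(q^3 + 2*q^2 - 3*q) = q*(q + 3)*(q^2 - q) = q*(q - 1)*(q + 3)*(q)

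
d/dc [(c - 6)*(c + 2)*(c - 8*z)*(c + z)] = 4*c^3 - 21*c^2*z - 12*c^2 - 16*c*z^2 + 56*c*z - 24*c + 32*z^2 + 84*z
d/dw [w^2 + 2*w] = 2*w + 2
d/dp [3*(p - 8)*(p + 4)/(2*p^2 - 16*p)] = -6/p^2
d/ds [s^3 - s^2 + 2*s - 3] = 3*s^2 - 2*s + 2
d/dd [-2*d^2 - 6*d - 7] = -4*d - 6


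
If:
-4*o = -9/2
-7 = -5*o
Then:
No Solution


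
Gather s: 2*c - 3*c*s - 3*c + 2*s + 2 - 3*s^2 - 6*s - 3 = -c - 3*s^2 + s*(-3*c - 4) - 1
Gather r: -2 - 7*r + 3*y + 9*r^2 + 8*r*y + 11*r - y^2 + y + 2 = 9*r^2 + r*(8*y + 4) - y^2 + 4*y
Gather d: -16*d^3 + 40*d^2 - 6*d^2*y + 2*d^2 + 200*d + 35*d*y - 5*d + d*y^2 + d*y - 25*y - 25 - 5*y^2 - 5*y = -16*d^3 + d^2*(42 - 6*y) + d*(y^2 + 36*y + 195) - 5*y^2 - 30*y - 25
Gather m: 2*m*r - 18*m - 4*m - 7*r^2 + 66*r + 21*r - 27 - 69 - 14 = m*(2*r - 22) - 7*r^2 + 87*r - 110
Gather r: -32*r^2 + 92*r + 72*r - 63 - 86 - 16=-32*r^2 + 164*r - 165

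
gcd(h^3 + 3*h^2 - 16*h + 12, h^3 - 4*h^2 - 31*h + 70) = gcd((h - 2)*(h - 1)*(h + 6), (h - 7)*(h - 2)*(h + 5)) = h - 2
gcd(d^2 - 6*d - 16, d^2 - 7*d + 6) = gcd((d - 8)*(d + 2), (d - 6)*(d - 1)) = 1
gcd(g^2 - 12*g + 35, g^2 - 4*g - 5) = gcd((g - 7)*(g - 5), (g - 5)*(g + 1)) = g - 5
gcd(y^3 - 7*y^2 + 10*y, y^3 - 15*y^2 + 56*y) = y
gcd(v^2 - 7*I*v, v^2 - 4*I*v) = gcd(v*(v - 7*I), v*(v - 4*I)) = v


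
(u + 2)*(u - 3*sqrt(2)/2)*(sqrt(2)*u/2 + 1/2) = sqrt(2)*u^3/2 - u^2 + sqrt(2)*u^2 - 2*u - 3*sqrt(2)*u/4 - 3*sqrt(2)/2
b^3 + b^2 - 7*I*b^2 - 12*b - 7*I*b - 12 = (b + 1)*(b - 4*I)*(b - 3*I)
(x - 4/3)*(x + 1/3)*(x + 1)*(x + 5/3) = x^4 + 5*x^3/3 - 13*x^2/9 - 77*x/27 - 20/27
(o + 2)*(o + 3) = o^2 + 5*o + 6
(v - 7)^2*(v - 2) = v^3 - 16*v^2 + 77*v - 98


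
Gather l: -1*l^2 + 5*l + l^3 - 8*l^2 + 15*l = l^3 - 9*l^2 + 20*l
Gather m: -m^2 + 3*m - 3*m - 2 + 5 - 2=1 - m^2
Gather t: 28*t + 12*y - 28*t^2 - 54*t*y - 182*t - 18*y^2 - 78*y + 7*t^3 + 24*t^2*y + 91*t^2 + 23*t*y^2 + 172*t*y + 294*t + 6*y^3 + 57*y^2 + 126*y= 7*t^3 + t^2*(24*y + 63) + t*(23*y^2 + 118*y + 140) + 6*y^3 + 39*y^2 + 60*y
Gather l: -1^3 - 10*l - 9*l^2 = -9*l^2 - 10*l - 1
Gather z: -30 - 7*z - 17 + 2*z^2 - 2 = 2*z^2 - 7*z - 49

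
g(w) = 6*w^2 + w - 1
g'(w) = 12*w + 1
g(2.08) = 27.04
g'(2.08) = 25.96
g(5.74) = 202.43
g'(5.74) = 69.88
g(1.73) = 18.69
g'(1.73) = 21.76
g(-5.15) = 152.98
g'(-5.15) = -60.80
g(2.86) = 50.94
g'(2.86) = 35.32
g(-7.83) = 359.02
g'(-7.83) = -92.96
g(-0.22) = -0.93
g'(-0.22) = -1.64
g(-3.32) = 61.81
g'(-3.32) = -38.84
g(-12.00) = 851.00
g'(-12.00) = -143.00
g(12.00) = 875.00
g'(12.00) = 145.00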